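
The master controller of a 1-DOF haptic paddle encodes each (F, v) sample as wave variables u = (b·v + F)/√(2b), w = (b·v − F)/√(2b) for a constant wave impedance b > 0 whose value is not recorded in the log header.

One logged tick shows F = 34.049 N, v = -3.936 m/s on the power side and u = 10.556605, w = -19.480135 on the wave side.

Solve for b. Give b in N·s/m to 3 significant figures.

b = 2.57 N·s/m

u + w = -8.923530;  u + w = √(2b)·v, so √(2b) = -8.923530/(-3.936) = 2.267157.
b = (√(2b))²/2 = 5.140001/2 = 2.570000.
(Check via u − w = 2F/√(2b): u − w = 30.036740, 2F/√(2b) = 30.036737.)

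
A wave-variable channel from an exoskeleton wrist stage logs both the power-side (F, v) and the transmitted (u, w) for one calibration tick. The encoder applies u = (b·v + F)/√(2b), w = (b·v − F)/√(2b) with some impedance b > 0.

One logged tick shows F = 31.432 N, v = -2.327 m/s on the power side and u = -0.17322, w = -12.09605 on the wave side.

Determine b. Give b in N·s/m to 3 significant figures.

b = 13.9 N·s/m

u + w = -12.26927;  u + w = √(2b)·v, so √(2b) = -12.26927/(-2.327) = 5.27257.
b = (√(2b))²/2 = 27.79999/2 = 13.90000.
(Check via u − w = 2F/√(2b): u − w = 11.92283, 2F/√(2b) = 11.92284.)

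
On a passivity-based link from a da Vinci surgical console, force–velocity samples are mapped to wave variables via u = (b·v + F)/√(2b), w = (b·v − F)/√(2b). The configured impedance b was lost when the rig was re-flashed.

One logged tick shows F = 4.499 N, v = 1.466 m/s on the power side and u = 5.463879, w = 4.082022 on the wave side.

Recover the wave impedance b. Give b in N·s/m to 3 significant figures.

b = 21.2 N·s/m

u + w = 9.545901;  u + w = √(2b)·v, so √(2b) = 9.545901/1.466 = 6.511529.
b = (√(2b))²/2 = 42.400005/2 = 21.200003.
(Check via u − w = 2F/√(2b): u − w = 1.381857, 2F/√(2b) = 1.381857.)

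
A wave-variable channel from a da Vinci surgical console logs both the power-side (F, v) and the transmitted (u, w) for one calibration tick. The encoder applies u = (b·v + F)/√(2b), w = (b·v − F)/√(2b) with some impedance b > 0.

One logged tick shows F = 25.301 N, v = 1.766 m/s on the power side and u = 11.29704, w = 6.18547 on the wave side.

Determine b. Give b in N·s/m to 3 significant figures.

b = 49 N·s/m

u + w = 17.48251;  u + w = √(2b)·v, so √(2b) = 17.48251/1.766 = 9.89950.
b = (√(2b))²/2 = 98.00002/2 = 49.00001.
(Check via u − w = 2F/√(2b): u − w = 5.11157, 2F/√(2b) = 5.11157.)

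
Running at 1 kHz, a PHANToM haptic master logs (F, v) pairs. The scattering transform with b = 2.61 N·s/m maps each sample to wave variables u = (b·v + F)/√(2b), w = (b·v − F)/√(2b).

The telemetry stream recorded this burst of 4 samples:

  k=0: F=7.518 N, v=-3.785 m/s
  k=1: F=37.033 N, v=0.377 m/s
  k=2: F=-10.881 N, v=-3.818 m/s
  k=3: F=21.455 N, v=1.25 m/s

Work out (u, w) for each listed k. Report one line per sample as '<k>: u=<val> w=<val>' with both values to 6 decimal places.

0: u=-1.033316 w=-7.614394
1: u=16.639576 w=-15.778232
2: u=-9.124038 w=0.400931
3: u=10.818556 w=-7.962641

k=0: b·v=2.61×(-3.785)=-9.878850; √(2b)=2.284732; u=(-9.878850+7.518)/2.284732=-1.033316, w=(-9.878850−7.518)/2.284732=-7.614394
k=1: b·v=2.61×0.377=0.983970; √(2b)=2.284732; u=(0.983970+37.033)/2.284732=16.639576, w=(0.983970−37.033)/2.284732=-15.778232
k=2: b·v=2.61×(-3.818)=-9.964980; √(2b)=2.284732; u=(-9.964980+(-10.881))/2.284732=-9.124038, w=(-9.964980−(-10.881))/2.284732=0.400931
k=3: b·v=2.61×1.25=3.262500; √(2b)=2.284732; u=(3.262500+21.455)/2.284732=10.818556, w=(3.262500−21.455)/2.284732=-7.962641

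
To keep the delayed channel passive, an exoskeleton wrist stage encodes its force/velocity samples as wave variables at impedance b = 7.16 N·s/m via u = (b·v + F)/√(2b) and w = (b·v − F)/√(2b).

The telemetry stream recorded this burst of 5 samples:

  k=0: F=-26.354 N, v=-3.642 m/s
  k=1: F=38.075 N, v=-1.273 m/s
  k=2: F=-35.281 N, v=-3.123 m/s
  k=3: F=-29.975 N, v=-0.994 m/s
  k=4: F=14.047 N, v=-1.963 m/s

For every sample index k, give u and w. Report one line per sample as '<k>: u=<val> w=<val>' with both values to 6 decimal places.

k=0: b·v=7.16×(-3.642)=-26.076720; √(2b)=3.784178; u=(-26.076720+(-26.354))/3.784178=-13.855248, w=(-26.076720−(-26.354))/3.784178=0.073274
k=1: b·v=7.16×(-1.273)=-9.114680; √(2b)=3.784178; u=(-9.114680+38.075)/3.784178=7.653002, w=(-9.114680−38.075)/3.784178=-12.470260
k=2: b·v=7.16×(-3.123)=-22.360680; √(2b)=3.784178; u=(-22.360680+(-35.281))/3.784178=-15.232287, w=(-22.360680−(-35.281))/3.784178=3.414301
k=3: b·v=7.16×(-0.994)=-7.117040; √(2b)=3.784178; u=(-7.117040+(-29.975))/3.784178=-9.801876, w=(-7.117040−(-29.975))/3.784178=6.040404
k=4: b·v=7.16×(-1.963)=-14.055080; √(2b)=3.784178; u=(-14.055080+14.047)/3.784178=-0.002135, w=(-14.055080−14.047)/3.784178=-7.426205

0: u=-13.855248 w=0.073274
1: u=7.653002 w=-12.470260
2: u=-15.232287 w=3.414301
3: u=-9.801876 w=6.040404
4: u=-0.002135 w=-7.426205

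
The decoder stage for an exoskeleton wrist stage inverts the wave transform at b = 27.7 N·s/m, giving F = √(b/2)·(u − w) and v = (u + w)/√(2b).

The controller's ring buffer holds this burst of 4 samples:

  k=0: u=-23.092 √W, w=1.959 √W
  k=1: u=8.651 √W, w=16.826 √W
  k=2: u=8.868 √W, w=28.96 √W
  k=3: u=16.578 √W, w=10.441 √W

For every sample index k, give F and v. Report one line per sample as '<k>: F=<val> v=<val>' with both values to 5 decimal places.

0: F=-93.22877 v=-2.83927
1: F=-30.42374 v=3.42289
2: F=-74.77356 v=5.08228
3: F=22.83921 v=3.63006

k=0: u−w=-25.05100, u+w=-21.13300; √(b/2)=3.72156, √(2b)=7.44312; F=3.72156×(-25.051)=-93.22877, v=-21.13300/7.44312=-2.83927
k=1: u−w=-8.17500, u+w=25.47700; √(b/2)=3.72156, √(2b)=7.44312; F=3.72156×(-8.175)=-30.42374, v=25.47700/7.44312=3.42289
k=2: u−w=-20.09200, u+w=37.82800; √(b/2)=3.72156, √(2b)=7.44312; F=3.72156×(-20.092)=-74.77356, v=37.82800/7.44312=5.08228
k=3: u−w=6.13700, u+w=27.01900; √(b/2)=3.72156, √(2b)=7.44312; F=3.72156×6.137=22.83921, v=27.01900/7.44312=3.63006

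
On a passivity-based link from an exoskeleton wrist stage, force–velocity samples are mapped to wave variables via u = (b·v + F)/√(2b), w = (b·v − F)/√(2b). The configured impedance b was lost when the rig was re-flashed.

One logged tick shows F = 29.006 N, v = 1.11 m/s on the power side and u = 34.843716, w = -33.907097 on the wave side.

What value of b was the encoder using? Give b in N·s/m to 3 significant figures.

u + w = 0.936619;  u + w = √(2b)·v, so √(2b) = 0.936619/1.11 = 0.843801.
b = (√(2b))²/2 = 0.712000/2 = 0.356000.
(Check via u − w = 2F/√(2b): u − w = 68.750813, 2F/√(2b) = 68.750815.)

b = 0.356 N·s/m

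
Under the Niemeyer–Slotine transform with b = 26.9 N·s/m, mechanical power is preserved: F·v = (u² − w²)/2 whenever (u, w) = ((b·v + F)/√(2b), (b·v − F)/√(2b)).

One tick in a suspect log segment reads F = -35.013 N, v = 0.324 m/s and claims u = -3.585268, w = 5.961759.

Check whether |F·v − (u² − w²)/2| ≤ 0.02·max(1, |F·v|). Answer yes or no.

yes

F·v = (-35.013)×0.324 = -11.344212 W.
(u² − w²)/2 = (12.854147 − 35.542570)/2 = -11.344212 W.
|Δ| = 0.000000;  2% of max(1, |F·v|) = 0.226884.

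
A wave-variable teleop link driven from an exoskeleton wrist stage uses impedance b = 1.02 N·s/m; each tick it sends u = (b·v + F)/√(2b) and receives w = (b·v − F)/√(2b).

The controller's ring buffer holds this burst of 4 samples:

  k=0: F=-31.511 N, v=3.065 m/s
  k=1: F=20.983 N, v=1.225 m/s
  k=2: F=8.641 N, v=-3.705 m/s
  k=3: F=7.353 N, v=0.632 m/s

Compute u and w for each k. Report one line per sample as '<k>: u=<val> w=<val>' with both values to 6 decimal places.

k=0: b·v=1.02×3.065=3.126300; √(2b)=1.428286; u=(3.126300+(-31.511))/1.428286=-19.873265, w=(3.126300−(-31.511))/1.428286=24.250961
k=1: b·v=1.02×1.225=1.249500; √(2b)=1.428286; u=(1.249500+20.983)/1.428286=15.565863, w=(1.249500−20.983)/1.428286=-13.816214
k=2: b·v=1.02×(-3.705)=-3.779100; √(2b)=1.428286; u=(-3.779100+8.641)/1.428286=3.404011, w=(-3.779100−8.641)/1.428286=-8.695809
k=3: b·v=1.02×0.632=0.644640; √(2b)=1.428286; u=(0.644640+7.353)/1.428286=5.599468, w=(0.644640−7.353)/1.428286=-4.696791

0: u=-19.873265 w=24.250961
1: u=15.565863 w=-13.816214
2: u=3.404011 w=-8.695809
3: u=5.599468 w=-4.696791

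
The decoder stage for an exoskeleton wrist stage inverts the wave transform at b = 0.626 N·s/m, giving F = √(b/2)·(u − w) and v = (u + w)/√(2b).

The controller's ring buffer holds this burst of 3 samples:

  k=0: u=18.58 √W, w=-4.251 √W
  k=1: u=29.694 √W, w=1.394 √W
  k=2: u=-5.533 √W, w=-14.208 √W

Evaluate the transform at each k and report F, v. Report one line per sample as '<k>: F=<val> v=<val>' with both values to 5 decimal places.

k=0: u−w=22.83100, u+w=14.32900; √(b/2)=0.55946, √(2b)=1.11893; F=0.55946×22.831=12.77312, v=14.32900/1.11893=12.80601
k=1: u−w=28.30000, u+w=31.08800; √(b/2)=0.55946, √(2b)=1.11893; F=0.55946×28.3=15.83283, v=31.08800/1.11893=27.78373
k=2: u−w=8.67500, u+w=-19.74100; √(b/2)=0.55946, √(2b)=1.11893; F=0.55946×8.675=4.85335, v=-19.74100/1.11893=-17.64278

0: F=12.77312 v=12.80601
1: F=15.83283 v=27.78373
2: F=4.85335 v=-17.64278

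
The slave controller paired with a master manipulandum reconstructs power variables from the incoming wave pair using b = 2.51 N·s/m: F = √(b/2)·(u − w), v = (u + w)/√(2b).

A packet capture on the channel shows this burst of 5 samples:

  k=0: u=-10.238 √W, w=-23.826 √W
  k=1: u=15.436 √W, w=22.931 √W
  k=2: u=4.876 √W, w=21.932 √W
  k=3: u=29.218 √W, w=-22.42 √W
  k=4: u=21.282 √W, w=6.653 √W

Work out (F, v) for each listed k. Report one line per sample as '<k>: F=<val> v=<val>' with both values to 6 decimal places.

0: F=15.222199 v=-15.203507
1: F=-8.396407 v=17.124030
2: F=-19.107288 v=11.964996
3: F=57.848390 v=3.034096
4: F=16.388398 v=12.468001

k=0: u−w=13.588000, u+w=-34.064000; √(b/2)=1.120268, √(2b)=2.240536; F=1.120268×13.588=15.222199, v=-34.064000/2.240536=-15.203507
k=1: u−w=-7.495000, u+w=38.367000; √(b/2)=1.120268, √(2b)=2.240536; F=1.120268×(-7.495)=-8.396407, v=38.367000/2.240536=17.124030
k=2: u−w=-17.056000, u+w=26.808000; √(b/2)=1.120268, √(2b)=2.240536; F=1.120268×(-17.056)=-19.107288, v=26.808000/2.240536=11.964996
k=3: u−w=51.638000, u+w=6.798000; √(b/2)=1.120268, √(2b)=2.240536; F=1.120268×51.638=57.848390, v=6.798000/2.240536=3.034096
k=4: u−w=14.629000, u+w=27.935000; √(b/2)=1.120268, √(2b)=2.240536; F=1.120268×14.629=16.388398, v=27.935000/2.240536=12.468001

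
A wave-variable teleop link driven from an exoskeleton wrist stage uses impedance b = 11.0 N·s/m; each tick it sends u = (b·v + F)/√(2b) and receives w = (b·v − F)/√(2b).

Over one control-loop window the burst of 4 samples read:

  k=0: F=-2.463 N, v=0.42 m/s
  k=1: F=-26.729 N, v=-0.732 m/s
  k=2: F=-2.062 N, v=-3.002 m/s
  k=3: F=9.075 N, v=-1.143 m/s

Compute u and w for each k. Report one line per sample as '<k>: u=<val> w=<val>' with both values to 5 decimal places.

k=0: b·v=11.0×0.42=4.62000; √(2b)=4.69042; u=(4.62000+(-2.463))/4.69042=0.45987, w=(4.62000−(-2.463))/4.69042=1.51010
k=1: b·v=11.0×(-0.732)=-8.05200; √(2b)=4.69042; u=(-8.05200+(-26.729))/4.69042=-7.41533, w=(-8.05200−(-26.729))/4.69042=3.98195
k=2: b·v=11.0×(-3.002)=-33.02200; √(2b)=4.69042; u=(-33.02200+(-2.062))/4.69042=-7.47993, w=(-33.02200−(-2.062))/4.69042=-6.60069
k=3: b·v=11.0×(-1.143)=-12.57300; √(2b)=4.69042; u=(-12.57300+9.075)/4.69042=-0.74578, w=(-12.57300−9.075)/4.69042=-4.61537

0: u=0.45987 w=1.51010
1: u=-7.41533 w=3.98195
2: u=-7.47993 w=-6.60069
3: u=-0.74578 w=-4.61537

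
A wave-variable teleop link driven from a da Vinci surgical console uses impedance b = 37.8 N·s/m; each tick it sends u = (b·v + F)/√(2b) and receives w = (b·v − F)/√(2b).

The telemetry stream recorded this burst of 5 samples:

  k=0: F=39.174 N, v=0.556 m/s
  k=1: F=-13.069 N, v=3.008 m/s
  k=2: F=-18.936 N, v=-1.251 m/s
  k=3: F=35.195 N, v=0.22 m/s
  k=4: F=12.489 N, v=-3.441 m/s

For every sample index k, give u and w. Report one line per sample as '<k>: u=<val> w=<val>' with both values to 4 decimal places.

k=0: b·v=37.8×0.556=21.0168; √(2b)=8.6948; u=(21.0168+39.174)/8.6948=6.9226, w=(21.0168−39.174)/8.6948=-2.0883
k=1: b·v=37.8×3.008=113.7024; √(2b)=8.6948; u=(113.7024+(-13.069))/8.6948=11.5739, w=(113.7024−(-13.069))/8.6948=14.5801
k=2: b·v=37.8×(-1.251)=-47.2878; √(2b)=8.6948; u=(-47.2878+(-18.936))/8.6948=-7.6165, w=(-47.2878−(-18.936))/8.6948=-3.2608
k=3: b·v=37.8×0.22=8.3160; √(2b)=8.6948; u=(8.3160+35.195)/8.6948=5.0042, w=(8.3160−35.195)/8.6948=-3.0914
k=4: b·v=37.8×(-3.441)=-130.0698; √(2b)=8.6948; u=(-130.0698+12.489)/8.6948=-13.5231, w=(-130.0698−12.489)/8.6948=-16.3958

0: u=6.9226 w=-2.0883
1: u=11.5739 w=14.5801
2: u=-7.6165 w=-3.2608
3: u=5.0042 w=-3.0914
4: u=-13.5231 w=-16.3958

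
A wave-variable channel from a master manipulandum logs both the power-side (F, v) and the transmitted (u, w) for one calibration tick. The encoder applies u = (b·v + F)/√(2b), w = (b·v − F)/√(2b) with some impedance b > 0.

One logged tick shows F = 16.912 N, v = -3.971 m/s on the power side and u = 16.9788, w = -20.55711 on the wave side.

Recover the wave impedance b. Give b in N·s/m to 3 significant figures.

b = 0.406 N·s/m

u + w = -3.57831;  u + w = √(2b)·v, so √(2b) = -3.57831/(-3.971) = 0.90111.
b = (√(2b))²/2 = 0.81200/2 = 0.40600.
(Check via u − w = 2F/√(2b): u − w = 37.53591, 2F/√(2b) = 37.53590.)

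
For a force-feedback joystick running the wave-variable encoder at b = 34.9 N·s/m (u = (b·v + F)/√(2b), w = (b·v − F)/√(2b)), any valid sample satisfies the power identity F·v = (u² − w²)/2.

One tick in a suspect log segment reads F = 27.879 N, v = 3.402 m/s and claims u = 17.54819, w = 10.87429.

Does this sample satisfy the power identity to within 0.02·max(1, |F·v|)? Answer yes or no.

yes

F·v = 27.879×3.402 = 94.84436 W.
(u² − w²)/2 = (307.93897 − 118.25018)/2 = 94.84439 W.
|Δ| = 0.00004;  2% of max(1, |F·v|) = 1.89689.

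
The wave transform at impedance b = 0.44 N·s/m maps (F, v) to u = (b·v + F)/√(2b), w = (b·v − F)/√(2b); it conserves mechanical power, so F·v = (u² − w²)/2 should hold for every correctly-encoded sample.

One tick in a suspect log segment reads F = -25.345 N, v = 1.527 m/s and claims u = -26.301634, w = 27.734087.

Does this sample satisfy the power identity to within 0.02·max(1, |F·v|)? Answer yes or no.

yes

F·v = (-25.345)×1.527 = -38.701815 W.
(u² − w²)/2 = (691.775951 − 769.179582)/2 = -38.701815 W.
|Δ| = 0.000000;  2% of max(1, |F·v|) = 0.774036.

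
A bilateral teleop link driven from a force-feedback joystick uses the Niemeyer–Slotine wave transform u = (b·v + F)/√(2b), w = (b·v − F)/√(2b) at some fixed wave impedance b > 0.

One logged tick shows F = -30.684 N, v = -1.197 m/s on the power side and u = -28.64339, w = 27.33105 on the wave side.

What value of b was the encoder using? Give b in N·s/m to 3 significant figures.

b = 0.601 N·s/m

u + w = -1.31234;  u + w = √(2b)·v, so √(2b) = -1.31234/(-1.197) = 1.09636.
b = (√(2b))²/2 = 1.20200/2 = 0.60100.
(Check via u − w = 2F/√(2b): u − w = -55.97444, 2F/√(2b) = -55.97444.)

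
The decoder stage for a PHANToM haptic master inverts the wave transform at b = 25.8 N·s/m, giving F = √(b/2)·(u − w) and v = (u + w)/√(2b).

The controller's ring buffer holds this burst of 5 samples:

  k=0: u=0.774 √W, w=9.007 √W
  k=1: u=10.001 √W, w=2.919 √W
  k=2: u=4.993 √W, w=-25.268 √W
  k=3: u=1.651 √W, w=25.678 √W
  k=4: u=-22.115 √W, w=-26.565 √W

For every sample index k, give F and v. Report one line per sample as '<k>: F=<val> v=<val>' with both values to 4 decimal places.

0: F=-29.5701 v=1.3616
1: F=25.4361 v=1.7986
2: F=108.6871 v=-2.8225
3: F=-86.2967 v=3.8045
4: F=15.9829 v=-6.7768

k=0: u−w=-8.2330, u+w=9.7810; √(b/2)=3.5917, √(2b)=7.1833; F=3.5917×(-8.233)=-29.5701, v=9.7810/7.1833=1.3616
k=1: u−w=7.0820, u+w=12.9200; √(b/2)=3.5917, √(2b)=7.1833; F=3.5917×7.082=25.4361, v=12.9200/7.1833=1.7986
k=2: u−w=30.2610, u+w=-20.2750; √(b/2)=3.5917, √(2b)=7.1833; F=3.5917×30.261=108.6871, v=-20.2750/7.1833=-2.8225
k=3: u−w=-24.0270, u+w=27.3290; √(b/2)=3.5917, √(2b)=7.1833; F=3.5917×(-24.027)=-86.2967, v=27.3290/7.1833=3.8045
k=4: u−w=4.4500, u+w=-48.6800; √(b/2)=3.5917, √(2b)=7.1833; F=3.5917×4.45=15.9829, v=-48.6800/7.1833=-6.7768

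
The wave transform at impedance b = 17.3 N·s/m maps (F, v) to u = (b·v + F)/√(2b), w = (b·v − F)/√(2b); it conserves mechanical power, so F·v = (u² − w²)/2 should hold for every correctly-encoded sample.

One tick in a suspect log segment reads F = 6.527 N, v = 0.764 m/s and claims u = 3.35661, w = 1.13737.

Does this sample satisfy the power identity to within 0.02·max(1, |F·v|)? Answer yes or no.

yes

F·v = 6.527×0.764 = 4.9866 W.
(u² − w²)/2 = (11.2668 − 1.2936)/2 = 4.9866 W.
|Δ| = 0.0000;  2% of max(1, |F·v|) = 0.0997.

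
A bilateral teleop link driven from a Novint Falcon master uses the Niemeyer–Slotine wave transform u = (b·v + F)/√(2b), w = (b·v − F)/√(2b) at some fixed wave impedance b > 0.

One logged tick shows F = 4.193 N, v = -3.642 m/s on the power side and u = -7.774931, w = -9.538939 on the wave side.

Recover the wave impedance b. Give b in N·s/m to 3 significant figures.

b = 11.3 N·s/m

u + w = -17.313870;  u + w = √(2b)·v, so √(2b) = -17.313870/(-3.642) = 4.753946.
b = (√(2b))²/2 = 22.599999/2 = 11.300000.
(Check via u − w = 2F/√(2b): u − w = 1.764008, 2F/√(2b) = 1.764008.)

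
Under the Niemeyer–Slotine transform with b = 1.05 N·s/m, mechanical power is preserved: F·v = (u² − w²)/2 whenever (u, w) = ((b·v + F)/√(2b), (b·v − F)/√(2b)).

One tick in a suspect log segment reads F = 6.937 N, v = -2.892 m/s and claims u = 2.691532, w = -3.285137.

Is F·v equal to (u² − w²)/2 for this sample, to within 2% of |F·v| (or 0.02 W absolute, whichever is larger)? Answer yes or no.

F·v = 6.937×(-2.892) = -20.061804 W.
(u² − w²)/2 = (7.244345 − 10.792125)/2 = -1.773890 W.
|Δ| = 18.287914;  2% of max(1, |F·v|) = 0.401236.

no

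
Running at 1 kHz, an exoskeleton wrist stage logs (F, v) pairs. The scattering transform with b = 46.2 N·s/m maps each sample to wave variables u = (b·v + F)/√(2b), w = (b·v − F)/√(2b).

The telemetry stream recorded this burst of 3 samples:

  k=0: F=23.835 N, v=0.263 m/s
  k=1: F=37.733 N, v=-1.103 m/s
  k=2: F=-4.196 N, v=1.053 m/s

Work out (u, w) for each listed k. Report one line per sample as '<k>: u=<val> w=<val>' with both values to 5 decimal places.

0: u=3.74363 w=-1.21554
1: u=-1.37588 w=-9.22670
2: u=4.62446 w=5.49749

k=0: b·v=46.2×0.263=12.15060; √(2b)=9.61249; u=(12.15060+23.835)/9.61249=3.74363, w=(12.15060−23.835)/9.61249=-1.21554
k=1: b·v=46.2×(-1.103)=-50.95860; √(2b)=9.61249; u=(-50.95860+37.733)/9.61249=-1.37588, w=(-50.95860−37.733)/9.61249=-9.22670
k=2: b·v=46.2×1.053=48.64860; √(2b)=9.61249; u=(48.64860+(-4.196))/9.61249=4.62446, w=(48.64860−(-4.196))/9.61249=5.49749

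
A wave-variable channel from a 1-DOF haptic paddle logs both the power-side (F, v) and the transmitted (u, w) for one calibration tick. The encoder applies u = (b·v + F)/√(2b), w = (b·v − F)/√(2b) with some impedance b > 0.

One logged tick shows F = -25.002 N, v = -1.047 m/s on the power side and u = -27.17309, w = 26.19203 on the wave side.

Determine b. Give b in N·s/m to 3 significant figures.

b = 0.439 N·s/m

u + w = -0.98106;  u + w = √(2b)·v, so √(2b) = -0.98106/(-1.047) = 0.93702.
b = (√(2b))²/2 = 0.87801/2 = 0.43900.
(Check via u − w = 2F/√(2b): u − w = -53.36512, 2F/√(2b) = -53.36492.)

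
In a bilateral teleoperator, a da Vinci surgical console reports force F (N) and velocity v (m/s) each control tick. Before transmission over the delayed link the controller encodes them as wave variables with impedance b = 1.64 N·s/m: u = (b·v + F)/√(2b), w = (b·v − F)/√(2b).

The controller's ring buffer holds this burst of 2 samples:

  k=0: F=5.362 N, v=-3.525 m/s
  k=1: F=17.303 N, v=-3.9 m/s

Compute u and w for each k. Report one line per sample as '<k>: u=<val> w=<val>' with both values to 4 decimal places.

0: u=-0.2314 w=-6.1527
1: u=6.0224 w=-13.0856

k=0: b·v=1.64×(-3.525)=-5.7810; √(2b)=1.8111; u=(-5.7810+5.362)/1.8111=-0.2314, w=(-5.7810−5.362)/1.8111=-6.1527
k=1: b·v=1.64×(-3.9)=-6.3960; √(2b)=1.8111; u=(-6.3960+17.303)/1.8111=6.0224, w=(-6.3960−17.303)/1.8111=-13.0856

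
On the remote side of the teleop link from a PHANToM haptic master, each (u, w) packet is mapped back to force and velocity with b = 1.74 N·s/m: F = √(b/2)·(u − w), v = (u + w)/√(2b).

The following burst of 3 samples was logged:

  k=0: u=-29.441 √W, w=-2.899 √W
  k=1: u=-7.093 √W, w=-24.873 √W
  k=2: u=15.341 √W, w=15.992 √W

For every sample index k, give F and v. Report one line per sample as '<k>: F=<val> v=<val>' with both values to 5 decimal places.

k=0: u−w=-26.54200, u+w=-32.34000; √(b/2)=0.93274, √(2b)=1.86548; F=0.93274×(-26.542)=-24.75673, v=-32.34000/1.86548=-17.33606
k=1: u−w=17.78000, u+w=-31.96600; √(b/2)=0.93274, √(2b)=1.86548; F=0.93274×17.78=16.58408, v=-31.96600/1.86548=-17.13557
k=2: u−w=-0.65100, u+w=31.33300; √(b/2)=0.93274, √(2b)=1.86548; F=0.93274×(-0.651)=-0.60721, v=31.33300/1.86548=16.79625

0: F=-24.75673 v=-17.33606
1: F=16.58408 v=-17.13557
2: F=-0.60721 v=16.79625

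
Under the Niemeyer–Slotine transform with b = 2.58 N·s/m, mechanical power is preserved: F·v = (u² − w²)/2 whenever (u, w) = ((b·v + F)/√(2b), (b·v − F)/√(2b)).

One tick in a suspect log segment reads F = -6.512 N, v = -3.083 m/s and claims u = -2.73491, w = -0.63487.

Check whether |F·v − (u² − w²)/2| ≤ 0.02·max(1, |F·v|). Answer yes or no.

no

F·v = (-6.512)×(-3.083) = 20.07650 W.
(u² − w²)/2 = (7.47973 − 0.40306)/2 = 3.53834 W.
|Δ| = 16.53816;  2% of max(1, |F·v|) = 0.40153.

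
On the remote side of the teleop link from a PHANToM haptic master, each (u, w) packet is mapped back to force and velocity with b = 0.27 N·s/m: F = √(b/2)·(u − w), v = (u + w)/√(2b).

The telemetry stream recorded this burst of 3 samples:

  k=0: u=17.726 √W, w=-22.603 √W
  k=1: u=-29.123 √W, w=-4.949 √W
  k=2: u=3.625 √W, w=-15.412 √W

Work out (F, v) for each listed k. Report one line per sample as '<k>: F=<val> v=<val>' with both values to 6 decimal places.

k=0: u−w=40.329000, u+w=-4.877000; √(b/2)=0.367423, √(2b)=0.734847; F=0.367423×40.329=14.817821, v=-4.877000/0.734847=-6.636756
k=1: u−w=-24.174000, u+w=-34.072000; √(b/2)=0.367423, √(2b)=0.734847; F=0.367423×(-24.174)=-8.882095, v=-34.072000/0.734847=-46.366119
k=2: u−w=19.037000, u+w=-11.787000; √(b/2)=0.367423, √(2b)=0.734847; F=0.367423×19.037=6.994640, v=-11.787000/0.734847=-16.040075

0: F=14.817821 v=-6.636756
1: F=-8.882095 v=-46.366119
2: F=6.994640 v=-16.040075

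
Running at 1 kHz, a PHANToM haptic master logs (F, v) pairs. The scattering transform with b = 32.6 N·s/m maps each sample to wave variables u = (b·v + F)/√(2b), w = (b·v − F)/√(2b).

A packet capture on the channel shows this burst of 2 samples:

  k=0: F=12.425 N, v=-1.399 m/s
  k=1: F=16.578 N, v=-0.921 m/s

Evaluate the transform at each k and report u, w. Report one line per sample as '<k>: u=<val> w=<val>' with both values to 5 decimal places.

0: u=-4.10945 w=-7.18698
1: u=-1.66529 w=-5.77147

k=0: b·v=32.6×(-1.399)=-45.60740; √(2b)=8.07465; u=(-45.60740+12.425)/8.07465=-4.10945, w=(-45.60740−12.425)/8.07465=-7.18698
k=1: b·v=32.6×(-0.921)=-30.02460; √(2b)=8.07465; u=(-30.02460+16.578)/8.07465=-1.66529, w=(-30.02460−16.578)/8.07465=-5.77147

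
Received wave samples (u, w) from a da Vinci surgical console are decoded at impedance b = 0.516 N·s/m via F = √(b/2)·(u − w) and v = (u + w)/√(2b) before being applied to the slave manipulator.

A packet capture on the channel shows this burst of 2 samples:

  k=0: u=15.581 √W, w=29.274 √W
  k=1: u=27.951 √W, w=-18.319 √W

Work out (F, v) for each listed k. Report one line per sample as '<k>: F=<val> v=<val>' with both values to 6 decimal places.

0: F=-6.955181 v=44.154098
1: F=23.502245 v=9.481491

k=0: u−w=-13.693000, u+w=44.855000; √(b/2)=0.507937, √(2b)=1.015874; F=0.507937×(-13.693)=-6.955181, v=44.855000/1.015874=44.154098
k=1: u−w=46.270000, u+w=9.632000; √(b/2)=0.507937, √(2b)=1.015874; F=0.507937×46.27=23.502245, v=9.632000/1.015874=9.481491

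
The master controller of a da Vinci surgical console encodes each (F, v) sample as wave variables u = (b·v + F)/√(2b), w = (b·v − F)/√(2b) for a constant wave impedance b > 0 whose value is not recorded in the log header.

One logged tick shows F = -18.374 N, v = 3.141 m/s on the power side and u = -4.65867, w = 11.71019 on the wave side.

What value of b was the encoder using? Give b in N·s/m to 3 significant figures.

u + w = 7.05152;  u + w = √(2b)·v, so √(2b) = 7.05152/3.141 = 2.24499.
b = (√(2b))²/2 = 5.03999/2 = 2.51999.
(Check via u − w = 2F/√(2b): u − w = -16.36886, 2F/√(2b) = -16.36888.)

b = 2.52 N·s/m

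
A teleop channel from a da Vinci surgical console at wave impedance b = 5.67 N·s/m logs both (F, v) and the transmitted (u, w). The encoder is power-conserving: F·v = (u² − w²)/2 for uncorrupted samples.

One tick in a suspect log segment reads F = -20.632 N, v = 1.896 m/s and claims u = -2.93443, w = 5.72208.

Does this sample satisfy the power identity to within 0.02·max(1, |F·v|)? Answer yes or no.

no

F·v = (-20.632)×1.896 = -39.1183 W.
(u² − w²)/2 = (8.6109 − 32.7422)/2 = -12.0657 W.
|Δ| = 27.0526;  2% of max(1, |F·v|) = 0.7824.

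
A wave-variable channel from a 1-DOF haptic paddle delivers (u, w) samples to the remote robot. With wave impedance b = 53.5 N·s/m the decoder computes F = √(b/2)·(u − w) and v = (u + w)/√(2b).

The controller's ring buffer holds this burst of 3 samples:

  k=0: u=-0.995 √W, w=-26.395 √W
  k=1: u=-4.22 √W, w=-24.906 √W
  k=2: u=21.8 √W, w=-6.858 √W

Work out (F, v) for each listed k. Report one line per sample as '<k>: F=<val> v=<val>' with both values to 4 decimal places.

k=0: u−w=25.4000, u+w=-27.3900; √(b/2)=5.1720, √(2b)=10.3441; F=5.1720×25.4=131.3698, v=-27.3900/10.3441=-2.6479
k=1: u−w=20.6860, u+w=-29.1260; √(b/2)=5.1720, √(2b)=10.3441; F=5.1720×20.686=106.9888, v=-29.1260/10.3441=-2.8157
k=2: u−w=28.6580, u+w=14.9420; √(b/2)=5.1720, √(2b)=10.3441; F=5.1720×28.658=148.2203, v=14.9420/10.3441=1.4445

0: F=131.3698 v=-2.6479
1: F=106.9888 v=-2.8157
2: F=148.2203 v=1.4445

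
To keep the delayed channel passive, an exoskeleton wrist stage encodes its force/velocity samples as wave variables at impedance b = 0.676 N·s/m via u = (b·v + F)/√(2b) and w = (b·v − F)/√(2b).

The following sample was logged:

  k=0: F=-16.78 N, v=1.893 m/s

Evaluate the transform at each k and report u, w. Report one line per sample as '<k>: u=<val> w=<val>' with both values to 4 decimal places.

k=0: b·v=0.676×1.893=1.2797; √(2b)=1.1628; u=(1.2797+(-16.78))/1.1628=-13.3307, w=(1.2797−(-16.78))/1.1628=15.5318

0: u=-13.3307 w=15.5318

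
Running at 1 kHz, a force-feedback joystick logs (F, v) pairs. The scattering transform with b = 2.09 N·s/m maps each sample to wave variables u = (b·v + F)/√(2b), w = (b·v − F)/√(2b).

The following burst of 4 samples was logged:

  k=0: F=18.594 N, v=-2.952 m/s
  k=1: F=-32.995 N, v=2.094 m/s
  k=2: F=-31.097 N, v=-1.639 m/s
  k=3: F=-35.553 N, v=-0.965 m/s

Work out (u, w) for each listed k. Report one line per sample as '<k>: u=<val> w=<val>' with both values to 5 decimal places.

k=0: b·v=2.09×(-2.952)=-6.16968; √(2b)=2.04450; u=(-6.16968+18.594)/2.04450=6.07693, w=(-6.16968−18.594)/2.04450=-12.11231
k=1: b·v=2.09×2.094=4.37646; √(2b)=2.04450; u=(4.37646+(-32.995))/2.04450=-13.99779, w=(4.37646−(-32.995))/2.04450=18.27898
k=2: b·v=2.09×(-1.639)=-3.42551; √(2b)=2.04450; u=(-3.42551+(-31.097))/2.04450=-16.88551, w=(-3.42551−(-31.097))/2.04450=13.53457
k=3: b·v=2.09×(-0.965)=-2.01685; √(2b)=2.04450; u=(-2.01685+(-35.553))/2.04450=-18.37601, w=(-2.01685−(-35.553))/2.04450=16.40307

0: u=6.07693 w=-12.11231
1: u=-13.99779 w=18.27898
2: u=-16.88551 w=13.53457
3: u=-18.37601 w=16.40307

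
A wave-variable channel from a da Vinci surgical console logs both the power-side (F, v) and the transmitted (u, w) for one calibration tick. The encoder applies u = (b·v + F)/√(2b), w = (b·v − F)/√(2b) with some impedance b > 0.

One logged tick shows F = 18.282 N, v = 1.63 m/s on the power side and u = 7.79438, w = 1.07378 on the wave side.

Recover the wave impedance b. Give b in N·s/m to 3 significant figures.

u + w = 8.8682;  u + w = √(2b)·v, so √(2b) = 8.8682/1.63 = 5.4406.
b = (√(2b))²/2 = 29.6000/2 = 14.8000.
(Check via u − w = 2F/√(2b): u − w = 6.7206, 2F/√(2b) = 6.7206.)

b = 14.8 N·s/m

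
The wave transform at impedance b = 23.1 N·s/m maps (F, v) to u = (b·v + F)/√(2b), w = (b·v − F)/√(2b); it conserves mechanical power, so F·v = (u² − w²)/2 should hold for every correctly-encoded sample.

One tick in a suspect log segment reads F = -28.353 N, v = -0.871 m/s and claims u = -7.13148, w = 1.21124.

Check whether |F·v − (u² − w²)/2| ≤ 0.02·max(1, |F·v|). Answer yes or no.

F·v = (-28.353)×(-0.871) = 24.69546 W.
(u² − w²)/2 = (50.85801 − 1.46710)/2 = 24.69545 W.
|Δ| = 0.00001;  2% of max(1, |F·v|) = 0.49391.

yes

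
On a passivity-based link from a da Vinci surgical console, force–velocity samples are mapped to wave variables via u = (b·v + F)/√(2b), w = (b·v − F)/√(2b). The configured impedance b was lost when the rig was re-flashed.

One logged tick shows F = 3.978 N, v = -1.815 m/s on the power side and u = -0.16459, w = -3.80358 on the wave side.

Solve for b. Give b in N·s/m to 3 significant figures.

b = 2.39 N·s/m

u + w = -3.9682;  u + w = √(2b)·v, so √(2b) = -3.9682/(-1.815) = 2.1863.
b = (√(2b))²/2 = 4.7800/2 = 2.3900.
(Check via u − w = 2F/√(2b): u − w = 3.6390, 2F/√(2b) = 3.6390.)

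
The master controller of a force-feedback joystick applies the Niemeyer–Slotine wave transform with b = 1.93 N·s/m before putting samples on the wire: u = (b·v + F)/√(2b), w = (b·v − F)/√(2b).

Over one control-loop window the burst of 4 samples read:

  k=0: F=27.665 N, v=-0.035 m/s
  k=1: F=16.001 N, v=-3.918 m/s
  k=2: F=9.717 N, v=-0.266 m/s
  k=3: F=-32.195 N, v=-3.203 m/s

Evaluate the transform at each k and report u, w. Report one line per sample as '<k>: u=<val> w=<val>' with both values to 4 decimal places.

0: u=14.0467 w=-14.1155
1: u=4.2955 w=-11.9931
2: u=4.6845 w=-5.2071
3: u=-19.5333 w=13.2404

k=0: b·v=1.93×(-0.035)=-0.0675; √(2b)=1.9647; u=(-0.0675+27.665)/1.9647=14.0467, w=(-0.0675−27.665)/1.9647=-14.1155
k=1: b·v=1.93×(-3.918)=-7.5617; √(2b)=1.9647; u=(-7.5617+16.001)/1.9647=4.2955, w=(-7.5617−16.001)/1.9647=-11.9931
k=2: b·v=1.93×(-0.266)=-0.5134; √(2b)=1.9647; u=(-0.5134+9.717)/1.9647=4.6845, w=(-0.5134−9.717)/1.9647=-5.2071
k=3: b·v=1.93×(-3.203)=-6.1818; √(2b)=1.9647; u=(-6.1818+(-32.195))/1.9647=-19.5333, w=(-6.1818−(-32.195))/1.9647=13.2404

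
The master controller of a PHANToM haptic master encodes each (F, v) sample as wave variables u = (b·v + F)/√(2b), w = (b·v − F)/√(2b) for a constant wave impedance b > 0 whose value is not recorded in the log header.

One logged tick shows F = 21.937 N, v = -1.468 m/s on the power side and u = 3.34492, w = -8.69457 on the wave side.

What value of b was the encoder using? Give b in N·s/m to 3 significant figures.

b = 6.64 N·s/m

u + w = -5.34965;  u + w = √(2b)·v, so √(2b) = -5.34965/(-1.468) = 3.64418.
b = (√(2b))²/2 = 13.28002/2 = 6.64001.
(Check via u − w = 2F/√(2b): u − w = 12.03949, 2F/√(2b) = 12.03949.)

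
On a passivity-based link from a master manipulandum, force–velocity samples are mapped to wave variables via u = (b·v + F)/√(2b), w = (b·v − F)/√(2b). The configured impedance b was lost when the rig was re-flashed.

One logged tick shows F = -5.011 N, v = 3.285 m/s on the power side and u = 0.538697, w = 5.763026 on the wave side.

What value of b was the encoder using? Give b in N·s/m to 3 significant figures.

b = 1.84 N·s/m

u + w = 6.301723;  u + w = √(2b)·v, so √(2b) = 6.301723/3.285 = 1.918333.
b = (√(2b))²/2 = 3.680000/2 = 1.840000.
(Check via u − w = 2F/√(2b): u − w = -5.224329, 2F/√(2b) = -5.224328.)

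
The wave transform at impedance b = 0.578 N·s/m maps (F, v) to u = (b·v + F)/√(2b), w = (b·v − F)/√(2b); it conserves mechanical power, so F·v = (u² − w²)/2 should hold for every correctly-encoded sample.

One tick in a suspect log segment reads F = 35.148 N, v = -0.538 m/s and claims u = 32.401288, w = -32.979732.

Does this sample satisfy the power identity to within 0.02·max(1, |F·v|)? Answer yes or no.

F·v = 35.148×(-0.538) = -18.909624 W.
(u² − w²)/2 = (1049.843464 − 1087.662723)/2 = -18.909629 W.
|Δ| = 0.000005;  2% of max(1, |F·v|) = 0.378192.

yes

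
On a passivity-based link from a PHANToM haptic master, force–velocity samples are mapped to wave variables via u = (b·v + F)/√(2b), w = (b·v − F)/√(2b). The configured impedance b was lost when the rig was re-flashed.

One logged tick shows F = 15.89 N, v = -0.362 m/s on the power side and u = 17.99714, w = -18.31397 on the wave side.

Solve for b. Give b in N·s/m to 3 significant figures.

b = 0.383 N·s/m

u + w = -0.3168;  u + w = √(2b)·v, so √(2b) = -0.3168/(-0.362) = 0.8752.
b = (√(2b))²/2 = 0.7660/2 = 0.3830.
(Check via u − w = 2F/√(2b): u − w = 36.3111, 2F/√(2b) = 36.3108.)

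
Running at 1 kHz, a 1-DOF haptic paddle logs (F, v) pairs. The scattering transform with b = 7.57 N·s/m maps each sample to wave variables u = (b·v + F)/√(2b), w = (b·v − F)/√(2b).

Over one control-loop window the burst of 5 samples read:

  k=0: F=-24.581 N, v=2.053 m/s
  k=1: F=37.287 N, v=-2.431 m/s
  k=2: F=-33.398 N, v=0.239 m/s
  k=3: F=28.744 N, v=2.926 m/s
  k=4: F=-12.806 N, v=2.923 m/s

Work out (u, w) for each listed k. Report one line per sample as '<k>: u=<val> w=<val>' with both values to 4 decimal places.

0: u=-2.3232 w=10.3115
1: u=4.8533 w=-14.3124
2: u=-8.1184 w=9.0483
3: u=13.0798 w=-1.6947
4: u=2.3955 w=8.9779

k=0: b·v=7.57×2.053=15.5412; √(2b)=3.8910; u=(15.5412+(-24.581))/3.8910=-2.3232, w=(15.5412−(-24.581))/3.8910=10.3115
k=1: b·v=7.57×(-2.431)=-18.4027; √(2b)=3.8910; u=(-18.4027+37.287)/3.8910=4.8533, w=(-18.4027−37.287)/3.8910=-14.3124
k=2: b·v=7.57×0.239=1.8092; √(2b)=3.8910; u=(1.8092+(-33.398))/3.8910=-8.1184, w=(1.8092−(-33.398))/3.8910=9.0483
k=3: b·v=7.57×2.926=22.1498; √(2b)=3.8910; u=(22.1498+28.744)/3.8910=13.0798, w=(22.1498−28.744)/3.8910=-1.6947
k=4: b·v=7.57×2.923=22.1271; √(2b)=3.8910; u=(22.1271+(-12.806))/3.8910=2.3955, w=(22.1271−(-12.806))/3.8910=8.9779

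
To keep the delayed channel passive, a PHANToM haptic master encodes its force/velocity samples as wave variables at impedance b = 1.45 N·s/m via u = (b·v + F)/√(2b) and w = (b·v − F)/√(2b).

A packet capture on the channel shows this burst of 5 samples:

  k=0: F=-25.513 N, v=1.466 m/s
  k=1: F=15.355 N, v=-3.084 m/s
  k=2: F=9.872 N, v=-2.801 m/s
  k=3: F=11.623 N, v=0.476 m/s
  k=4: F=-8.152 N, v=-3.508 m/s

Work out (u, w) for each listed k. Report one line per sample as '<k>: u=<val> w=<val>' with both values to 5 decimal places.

k=0: b·v=1.45×1.466=2.12570; √(2b)=1.70294; u=(2.12570+(-25.513))/1.70294=-13.73350, w=(2.12570−(-25.513))/1.70294=16.23000
k=1: b·v=1.45×(-3.084)=-4.47180; √(2b)=1.70294; u=(-4.47180+15.355)/1.70294=6.39084, w=(-4.47180−15.355)/1.70294=-11.64270
k=2: b·v=1.45×(-2.801)=-4.06145; √(2b)=1.70294; u=(-4.06145+9.872)/1.70294=3.41207, w=(-4.06145−9.872)/1.70294=-8.18200
k=3: b·v=1.45×0.476=0.69020; √(2b)=1.70294; u=(0.69020+11.623)/1.70294=7.23056, w=(0.69020−11.623)/1.70294=-6.41996
k=4: b·v=1.45×(-3.508)=-5.08660; √(2b)=1.70294; u=(-5.08660+(-8.152))/1.70294=-7.77397, w=(-5.08660−(-8.152))/1.70294=1.80006

0: u=-13.73350 w=16.23000
1: u=6.39084 w=-11.64270
2: u=3.41207 w=-8.18200
3: u=7.23056 w=-6.41996
4: u=-7.77397 w=1.80006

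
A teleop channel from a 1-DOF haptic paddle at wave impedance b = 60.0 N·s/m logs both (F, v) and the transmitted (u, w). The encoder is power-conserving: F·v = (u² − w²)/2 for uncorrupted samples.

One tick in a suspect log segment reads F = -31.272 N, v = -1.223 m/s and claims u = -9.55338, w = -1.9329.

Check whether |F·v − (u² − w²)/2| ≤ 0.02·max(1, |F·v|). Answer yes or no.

no

F·v = (-31.272)×(-1.223) = 38.2457 W.
(u² − w²)/2 = (91.2671 − 3.7361)/2 = 43.7655 W.
|Δ| = 5.5198;  2% of max(1, |F·v|) = 0.7649.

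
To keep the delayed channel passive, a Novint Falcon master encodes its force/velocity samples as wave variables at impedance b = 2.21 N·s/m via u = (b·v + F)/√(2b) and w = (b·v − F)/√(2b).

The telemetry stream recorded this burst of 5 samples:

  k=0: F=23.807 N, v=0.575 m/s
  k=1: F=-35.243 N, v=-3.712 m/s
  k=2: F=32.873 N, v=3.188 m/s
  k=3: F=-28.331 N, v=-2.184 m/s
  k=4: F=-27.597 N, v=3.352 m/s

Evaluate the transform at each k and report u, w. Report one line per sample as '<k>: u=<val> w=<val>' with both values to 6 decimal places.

0: u=11.928269 w=-10.719401
1: u=-20.665402 w=12.861369
2: u=18.987285 w=-12.284898
3: u=-15.771481 w=11.179884
4: u=-9.602966 w=16.650143

k=0: b·v=2.21×0.575=1.270750; √(2b)=2.102380; u=(1.270750+23.807)/2.102380=11.928269, w=(1.270750−23.807)/2.102380=-10.719401
k=1: b·v=2.21×(-3.712)=-8.203520; √(2b)=2.102380; u=(-8.203520+(-35.243))/2.102380=-20.665402, w=(-8.203520−(-35.243))/2.102380=12.861369
k=2: b·v=2.21×3.188=7.045480; √(2b)=2.102380; u=(7.045480+32.873)/2.102380=18.987285, w=(7.045480−32.873)/2.102380=-12.284898
k=3: b·v=2.21×(-2.184)=-4.826640; √(2b)=2.102380; u=(-4.826640+(-28.331))/2.102380=-15.771481, w=(-4.826640−(-28.331))/2.102380=11.179884
k=4: b·v=2.21×3.352=7.407920; √(2b)=2.102380; u=(7.407920+(-27.597))/2.102380=-9.602966, w=(7.407920−(-27.597))/2.102380=16.650143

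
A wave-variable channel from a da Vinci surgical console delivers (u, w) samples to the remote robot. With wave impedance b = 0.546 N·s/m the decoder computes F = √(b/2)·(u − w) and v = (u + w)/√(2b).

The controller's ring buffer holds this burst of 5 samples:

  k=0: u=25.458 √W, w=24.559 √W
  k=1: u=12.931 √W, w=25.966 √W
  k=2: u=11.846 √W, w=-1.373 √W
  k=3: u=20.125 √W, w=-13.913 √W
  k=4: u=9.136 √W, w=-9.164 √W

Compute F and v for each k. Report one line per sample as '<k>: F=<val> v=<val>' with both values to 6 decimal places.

0: F=0.469722 v=47.863706
1: F=-6.810710 v=37.222436
2: F=6.906848 v=10.022124
3: F=17.784651 v=5.944566
4: F=9.561641 v=-0.026795

k=0: u−w=0.899000, u+w=50.017000; √(b/2)=0.522494, √(2b)=1.044988; F=0.522494×0.899=0.469722, v=50.017000/1.044988=47.863706
k=1: u−w=-13.035000, u+w=38.897000; √(b/2)=0.522494, √(2b)=1.044988; F=0.522494×(-13.035)=-6.810710, v=38.897000/1.044988=37.222436
k=2: u−w=13.219000, u+w=10.473000; √(b/2)=0.522494, √(2b)=1.044988; F=0.522494×13.219=6.906848, v=10.473000/1.044988=10.022124
k=3: u−w=34.038000, u+w=6.212000; √(b/2)=0.522494, √(2b)=1.044988; F=0.522494×34.038=17.784651, v=6.212000/1.044988=5.944566
k=4: u−w=18.300000, u+w=-0.028000; √(b/2)=0.522494, √(2b)=1.044988; F=0.522494×18.3=9.561641, v=-0.028000/1.044988=-0.026795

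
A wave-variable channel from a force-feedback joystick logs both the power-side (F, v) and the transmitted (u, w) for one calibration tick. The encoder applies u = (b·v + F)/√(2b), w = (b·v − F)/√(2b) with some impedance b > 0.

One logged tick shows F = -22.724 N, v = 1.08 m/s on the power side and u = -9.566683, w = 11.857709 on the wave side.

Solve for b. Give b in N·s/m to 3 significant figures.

u + w = 2.291026;  u + w = √(2b)·v, so √(2b) = 2.291026/1.08 = 2.121320.
b = (√(2b))²/2 = 4.500000/2 = 2.250000.
(Check via u − w = 2F/√(2b): u − w = -21.424392, 2F/√(2b) = -21.424392.)

b = 2.25 N·s/m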